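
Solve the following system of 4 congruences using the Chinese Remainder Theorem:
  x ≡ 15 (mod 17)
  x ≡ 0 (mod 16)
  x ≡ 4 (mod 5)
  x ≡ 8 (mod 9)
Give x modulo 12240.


Product of moduli M = 17 · 16 · 5 · 9 = 12240.
Merge one congruence at a time:
  Start: x ≡ 15 (mod 17).
  Combine with x ≡ 0 (mod 16); new modulus lcm = 272.
    Write x = 15 + 17·t and substitute into x ≡ 0 (mod 16): 17·t ≡ 0 − 15 = -15 (mod 16).
    Reduce coefficients mod 16: 1·t ≡ 1 (mod 16).
    So t ≡ 1 (mod 16).
    Then x = 15 + 17·1 = 32, valid modulo lcm(17, 16) = 272: x ≡ 32 (mod 272).
  Combine with x ≡ 4 (mod 5); new modulus lcm = 1360.
    Write x = 32 + 272·t and substitute into x ≡ 4 (mod 5): 272·t ≡ 4 − 32 = -28 (mod 5).
    Reduce coefficients mod 5: 2·t ≡ 2 (mod 5).
    The inverse of 2 mod 5 is 3 (since 2·3 = 6 = 1·5 + 1), so t ≡ 3·2 = 6 ≡ 1 (mod 5).
    Then x = 32 + 272·1 = 304, valid modulo lcm(272, 5) = 1360: x ≡ 304 (mod 1360).
  Combine with x ≡ 8 (mod 9); new modulus lcm = 12240.
    Write x = 304 + 1360·t and substitute into x ≡ 8 (mod 9): 1360·t ≡ 8 − 304 = -296 (mod 9).
    Reduce coefficients mod 9: 1·t ≡ 1 (mod 9).
    So t ≡ 1 (mod 9).
    Then x = 304 + 1360·1 = 1664, valid modulo lcm(1360, 9) = 12240: x ≡ 1664 (mod 12240).
Verify against each original: 1664 mod 17 = 15, 1664 mod 16 = 0, 1664 mod 5 = 4, 1664 mod 9 = 8.

x ≡ 1664 (mod 12240).


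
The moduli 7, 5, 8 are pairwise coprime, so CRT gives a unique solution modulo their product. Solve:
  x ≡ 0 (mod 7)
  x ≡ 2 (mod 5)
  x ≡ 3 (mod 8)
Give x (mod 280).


Moduli 7, 5, 8 are pairwise coprime; by CRT there is a unique solution modulo M = 7 · 5 · 8 = 280.
Solve pairwise, accumulating the modulus:
  Start with x ≡ 0 (mod 7).
  Combine with x ≡ 2 (mod 5): since gcd(7, 5) = 1, we get a unique residue mod 35.
    Write x = 0 + 7·t and substitute into x ≡ 2 (mod 5): 7·t ≡ 2 − 0 = 2 (mod 5).
    Reduce coefficients mod 5: 2·t ≡ 2 (mod 5).
    The inverse of 2 mod 5 is 3 (since 2·3 = 6 = 1·5 + 1), so t ≡ 3·2 = 6 ≡ 1 (mod 5).
    Then x = 0 + 7·1 = 7, valid modulo lcm(7, 5) = 35: x ≡ 7 (mod 35).
  Combine with x ≡ 3 (mod 8): since gcd(35, 8) = 1, we get a unique residue mod 280.
    Write x = 7 + 35·t and substitute into x ≡ 3 (mod 8): 35·t ≡ 3 − 7 = -4 (mod 8).
    Reduce coefficients mod 8: 3·t ≡ 4 (mod 8).
    The inverse of 3 mod 8 is 3 (since 3·3 = 9 = 1·8 + 1), so t ≡ 3·4 = 12 ≡ 4 (mod 8).
    Then x = 7 + 35·4 = 147, valid modulo lcm(35, 8) = 280: x ≡ 147 (mod 280).
Verify: 147 mod 7 = 0 ✓, 147 mod 5 = 2 ✓, 147 mod 8 = 3 ✓.

x ≡ 147 (mod 280).


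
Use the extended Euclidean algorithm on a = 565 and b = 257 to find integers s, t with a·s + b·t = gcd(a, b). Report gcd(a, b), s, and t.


Euclidean algorithm on (565, 257) — divide until remainder is 0:
  565 = 2 · 257 + 51
  257 = 5 · 51 + 2
  51 = 25 · 2 + 1
  2 = 2 · 1 + 0
gcd(565, 257) = 1.
Track Bezout coefficients alongside the remainders: start with r₀ = 565 = a·1 + b·0 (s = 1, t = 0) and r₁ = 257 = a·0 + b·1 (s = 0, t = 1); each new remainder r_{k+1} = r_{k-1} − q_k·r_k inherits s_{k+1} = s_{k-1} − q_k·s_k, t_{k+1} = t_{k-1} − q_k·t_k, so r_k = a·s_k + b·t_k at every step:
  q = 2: r = 51, s = 1 − 2·0 = 1, t = 0 − 2·1 = -2  (check: 565·1 + 257·(-2) = 51)
  q = 5: r = 2, s = 0 − 5·1 = -5, t = 1 − 5·(-2) = 11  (check: 565·(-5) + 257·11 = 2)
  q = 25: r = 1, s = 1 − 25·(-5) = 126, t = -2 − 25·11 = -277  (check: 565·126 + 257·(-277) = 1)
The row with r = 1 (the gcd) gives the Bezout coefficients s = 126, t = -277.
Result: 565 · (126) + 257 · (-277) = 1.

gcd(565, 257) = 1; s = 126, t = -277 (check: 565·126 + 257·(-277) = 1).


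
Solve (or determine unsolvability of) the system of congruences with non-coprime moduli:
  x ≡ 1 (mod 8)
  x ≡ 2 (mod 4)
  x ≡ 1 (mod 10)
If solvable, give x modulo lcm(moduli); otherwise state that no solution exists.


Moduli 8, 4, 10 are not pairwise coprime, so CRT works modulo lcm(m_i) when all pairwise compatibility conditions hold.
Pairwise compatibility: gcd(m_i, m_j) must divide a_i - a_j for every pair.
Merge one congruence at a time:
  Start: x ≡ 1 (mod 8).
  Combine with x ≡ 2 (mod 4): gcd(8, 4) = 4, and 2 - 1 = 1 is NOT divisible by 4.
    ⇒ system is inconsistent (no integer solution).

No solution (the system is inconsistent).


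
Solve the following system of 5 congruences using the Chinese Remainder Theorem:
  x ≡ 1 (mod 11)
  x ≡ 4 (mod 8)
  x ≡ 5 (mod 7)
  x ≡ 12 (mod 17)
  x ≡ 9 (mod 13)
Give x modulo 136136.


Product of moduli M = 11 · 8 · 7 · 17 · 13 = 136136.
Merge one congruence at a time:
  Start: x ≡ 1 (mod 11).
  Combine with x ≡ 4 (mod 8); new modulus lcm = 88.
    Write x = 1 + 11·t and substitute into x ≡ 4 (mod 8): 11·t ≡ 4 − 1 = 3 (mod 8).
    Reduce coefficients mod 8: 3·t ≡ 3 (mod 8).
    The inverse of 3 mod 8 is 3 (since 3·3 = 9 = 1·8 + 1), so t ≡ 3·3 = 9 ≡ 1 (mod 8).
    Then x = 1 + 11·1 = 12, valid modulo lcm(11, 8) = 88: x ≡ 12 (mod 88).
  Combine with x ≡ 5 (mod 7); new modulus lcm = 616.
    Write x = 12 + 88·t and substitute into x ≡ 5 (mod 7): 88·t ≡ 5 − 12 = -7 (mod 7).
    Reduce coefficients mod 7: 4·t ≡ 0 (mod 7).
    The inverse of 4 mod 7 is 2 (since 4·2 = 8 = 1·7 + 1), so t ≡ 2·0 = 0 ≡ 0 (mod 7).
    Then x = 12 + 88·0 = 12, valid modulo lcm(88, 7) = 616: x ≡ 12 (mod 616).
  Combine with x ≡ 12 (mod 17); new modulus lcm = 10472.
    Write x = 12 + 616·t and substitute into x ≡ 12 (mod 17): 616·t ≡ 12 − 12 = 0 (mod 17).
    Reduce coefficients mod 17: 4·t ≡ 0 (mod 17).
    The inverse of 4 mod 17 is 13 (since 4·13 = 52 = 3·17 + 1), so t ≡ 13·0 = 0 ≡ 0 (mod 17).
    Then x = 12 + 616·0 = 12, valid modulo lcm(616, 17) = 10472: x ≡ 12 (mod 10472).
  Combine with x ≡ 9 (mod 13); new modulus lcm = 136136.
    Write x = 12 + 10472·t and substitute into x ≡ 9 (mod 13): 10472·t ≡ 9 − 12 = -3 (mod 13).
    Reduce coefficients mod 13: 7·t ≡ 10 (mod 13).
    The inverse of 7 mod 13 is 2 (since 7·2 = 14 = 1·13 + 1), so t ≡ 2·10 = 20 ≡ 7 (mod 13).
    Then x = 12 + 10472·7 = 73316, valid modulo lcm(10472, 13) = 136136: x ≡ 73316 (mod 136136).
Verify against each original: 73316 mod 11 = 1, 73316 mod 8 = 4, 73316 mod 7 = 5, 73316 mod 17 = 12, 73316 mod 13 = 9.

x ≡ 73316 (mod 136136).


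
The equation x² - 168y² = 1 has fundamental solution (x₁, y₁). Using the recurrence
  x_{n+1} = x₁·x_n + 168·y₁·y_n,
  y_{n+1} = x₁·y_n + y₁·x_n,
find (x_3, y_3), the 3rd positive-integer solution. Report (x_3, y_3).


Step 1: Find the fundamental solution (x₁, y₁) of x² - 168y² = 1.
  Expand √168 as a continued fraction. a₀ = ⌊√168⌋ = 12; iterate m_{k+1} = d_k·a_k − m_k, d_{k+1} = (168 − m_{k+1}²)/d_k, a_{k+1} = ⌊(a₀ + m_{k+1})/d_{k+1}⌋ (starting m₀ = 0, d₀ = 1), with convergents p_k = a_k·p_{k-1} + p_{k-2}, q_k = a_k·q_{k-1} + q_{k-2} (p₋₁ = 1, q₋₁ = 0):
  k = 0: a₀ = 12; p₀/q₀ = 12/1; p₀² − 168·q₀² = 144 − 168 = -24.
  k = 1: m = 12, d = 24, a = ⌊(12 + 12)/24⌋ = 1; p/q = (1·12 + 1)/(1·1 + 0) = 13/1; p² − 168·q² = 169 − 168 = 1.
  The first convergent with p² − 168·q² = 1 gives the fundamental solution (x₁, y₁) = (13, 1).
Step 2: Apply the recurrence (x_{n+1}, y_{n+1}) = (x₁x_n + 168y₁y_n, x₁y_n + y₁x_n) repeatedly.
  From (x_1, y_1) = (13, 1): x_2 = 13·13 + 168·1·1 = 337; y_2 = 13·1 + 1·13 = 26.
  From (x_2, y_2) = (337, 26): x_3 = 13·337 + 168·1·26 = 8749; y_3 = 13·26 + 1·337 = 675.
Step 3: Verify x_3² - 168·y_3² = 76545001 - 76545000 = 1 (should be 1). ✓

(x_1, y_1) = (13, 1); (x_3, y_3) = (8749, 675).


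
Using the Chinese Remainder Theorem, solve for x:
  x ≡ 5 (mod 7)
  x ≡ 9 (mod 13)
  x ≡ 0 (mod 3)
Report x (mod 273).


Moduli 7, 13, 3 are pairwise coprime; by CRT there is a unique solution modulo M = 7 · 13 · 3 = 273.
Solve pairwise, accumulating the modulus:
  Start with x ≡ 5 (mod 7).
  Combine with x ≡ 9 (mod 13): since gcd(7, 13) = 1, we get a unique residue mod 91.
    Write x = 5 + 7·t and substitute into x ≡ 9 (mod 13): 7·t ≡ 9 − 5 = 4 (mod 13).
    The inverse of 7 mod 13 is 2 (since 7·2 = 14 = 1·13 + 1), so t ≡ 2·4 = 8 ≡ 8 (mod 13).
    Then x = 5 + 7·8 = 61, valid modulo lcm(7, 13) = 91: x ≡ 61 (mod 91).
  Combine with x ≡ 0 (mod 3): since gcd(91, 3) = 1, we get a unique residue mod 273.
    Write x = 61 + 91·t and substitute into x ≡ 0 (mod 3): 91·t ≡ 0 − 61 = -61 (mod 3).
    Reduce coefficients mod 3: 1·t ≡ 2 (mod 3).
    So t ≡ 2 (mod 3).
    Then x = 61 + 91·2 = 243, valid modulo lcm(91, 3) = 273: x ≡ 243 (mod 273).
Verify: 243 mod 7 = 5 ✓, 243 mod 13 = 9 ✓, 243 mod 3 = 0 ✓.

x ≡ 243 (mod 273).


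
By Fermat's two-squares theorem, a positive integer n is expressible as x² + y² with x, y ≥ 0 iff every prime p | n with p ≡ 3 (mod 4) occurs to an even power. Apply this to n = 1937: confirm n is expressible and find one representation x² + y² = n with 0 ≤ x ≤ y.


Step 1: Factor n = 1937 = 13 · 149.
Step 2: Check the mod-4 condition on each prime factor: 13 ≡ 1 (mod 4), exponent 1; 149 ≡ 1 (mod 4), exponent 1.
All primes ≡ 3 (mod 4) appear to even exponent (or don't appear), so by the two-squares theorem n IS expressible as a sum of two squares.
Step 3: Build a representation. Here n = 13 · 149 is a product of primes ≡ 1 (mod 4). Each prime p ≡ 1 (mod 4) is itself a sum of two squares; find a² by testing p − a² for a perfect square:
  13: 13 − 1² = 12, 13 − 2² = 9 = 3² ⇒ 13 = 2² + 3².
  149: 149 − 1² = 148, 149 − 2² = 145, 149 − 3² = 140, 149 − 4² = 133, 149 − 5² = 124, 149 − 6² = 113, 149 − 7² = 100 = 10² ⇒ 149 = 7² + 10².
  Combine using the Brahmagupta–Fibonacci identity (a² + b²)(c² + d²) = (ac − bd)² + (ad + bc)² = (ac + bd)² + (ad − bc)²:
  13 · 149 = 1937: from (2² + 3²)(7² + 10²), take (2·7 − 3·10, 2·10 + 3·7) = (14 − 30, 20 + 21) = (-16, 41); dropping signs (only squares matter) gives (16, 41); check 16² + 41² = 256 + 1681 = 1937 ✓.
Step 4: Order so x ≤ y and verify: 16² + 41² = 256 + 1681 = 1937 = n. ✓

n = 1937 = 16² + 41² (one valid representation with x ≤ y).


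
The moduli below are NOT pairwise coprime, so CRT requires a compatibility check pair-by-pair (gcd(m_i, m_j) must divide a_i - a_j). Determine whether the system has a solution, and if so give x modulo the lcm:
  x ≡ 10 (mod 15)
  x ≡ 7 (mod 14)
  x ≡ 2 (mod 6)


Moduli 15, 14, 6 are not pairwise coprime, so CRT works modulo lcm(m_i) when all pairwise compatibility conditions hold.
Pairwise compatibility: gcd(m_i, m_j) must divide a_i - a_j for every pair.
Merge one congruence at a time:
  Start: x ≡ 10 (mod 15).
  Combine with x ≡ 7 (mod 14): gcd(15, 14) = 1; 7 - 10 = -3, which IS divisible by 1, so compatible.
    Write x = 10 + 15·t and substitute into x ≡ 7 (mod 14): 15·t ≡ 7 − 10 = -3 (mod 14).
    Reduce coefficients mod 14: 1·t ≡ 11 (mod 14).
    So t ≡ 11 (mod 14).
    Then x = 10 + 15·11 = 175, valid modulo lcm(15, 14) = 210: x ≡ 175 (mod 210).
  Combine with x ≡ 2 (mod 6): gcd(210, 6) = 6, and 2 - 175 = -173 is NOT divisible by 6.
    ⇒ system is inconsistent (no integer solution).

No solution (the system is inconsistent).


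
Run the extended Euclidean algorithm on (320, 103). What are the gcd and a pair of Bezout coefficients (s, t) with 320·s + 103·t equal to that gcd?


Euclidean algorithm on (320, 103) — divide until remainder is 0:
  320 = 3 · 103 + 11
  103 = 9 · 11 + 4
  11 = 2 · 4 + 3
  4 = 1 · 3 + 1
  3 = 3 · 1 + 0
gcd(320, 103) = 1.
Track Bezout coefficients alongside the remainders: start with r₀ = 320 = a·1 + b·0 (s = 1, t = 0) and r₁ = 103 = a·0 + b·1 (s = 0, t = 1); each new remainder r_{k+1} = r_{k-1} − q_k·r_k inherits s_{k+1} = s_{k-1} − q_k·s_k, t_{k+1} = t_{k-1} − q_k·t_k, so r_k = a·s_k + b·t_k at every step:
  q = 3: r = 11, s = 1 − 3·0 = 1, t = 0 − 3·1 = -3  (check: 320·1 + 103·(-3) = 11)
  q = 9: r = 4, s = 0 − 9·1 = -9, t = 1 − 9·(-3) = 28  (check: 320·(-9) + 103·28 = 4)
  q = 2: r = 3, s = 1 − 2·(-9) = 19, t = -3 − 2·28 = -59  (check: 320·19 + 103·(-59) = 3)
  q = 1: r = 1, s = -9 − 1·19 = -28, t = 28 − 1·(-59) = 87  (check: 320·(-28) + 103·87 = 1)
The row with r = 1 (the gcd) gives the Bezout coefficients s = -28, t = 87.
Result: 320 · (-28) + 103 · (87) = 1.

gcd(320, 103) = 1; s = -28, t = 87 (check: 320·(-28) + 103·87 = 1).


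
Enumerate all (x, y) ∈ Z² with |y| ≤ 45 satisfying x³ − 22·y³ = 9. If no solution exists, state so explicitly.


The equation is x³ - 22y³ = 9. For fixed y, x³ = 22·y³ + 9, so a solution requires the RHS to be a perfect cube.
Strategy: iterate y from -45 to 45, compute RHS = 22·y³ + 9, and check whether it is a (positive or negative) perfect cube.
Check small values of y:
  y = 0: RHS = 9 is not a perfect cube.
  y = 1: RHS = 31 is not a perfect cube.
  y = -1: RHS = -13 is not a perfect cube.
  y = 2: RHS = 185 is not a perfect cube.
  y = -2: RHS = -167 is not a perfect cube.
  y = 3: RHS = 603 is not a perfect cube.
  y = -3: RHS = -585 is not a perfect cube.
Continuing the search up to |y| = 45 finds no solutions either.
No (x, y) in the scanned range satisfies the equation.

No integer solutions with |y| ≤ 45.


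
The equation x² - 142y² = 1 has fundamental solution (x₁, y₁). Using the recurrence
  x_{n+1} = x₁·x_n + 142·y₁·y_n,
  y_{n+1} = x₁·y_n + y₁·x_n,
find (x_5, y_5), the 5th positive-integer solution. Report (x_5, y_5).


Step 1: Find the fundamental solution (x₁, y₁) of x² - 142y² = 1.
  Expand √142 as a continued fraction. a₀ = ⌊√142⌋ = 11; iterate m_{k+1} = d_k·a_k − m_k, d_{k+1} = (142 − m_{k+1}²)/d_k, a_{k+1} = ⌊(a₀ + m_{k+1})/d_{k+1}⌋ (starting m₀ = 0, d₀ = 1), with convergents p_k = a_k·p_{k-1} + p_{k-2}, q_k = a_k·q_{k-1} + q_{k-2} (p₋₁ = 1, q₋₁ = 0):
  k = 0: a₀ = 11; p₀/q₀ = 11/1; p₀² − 142·q₀² = 121 − 142 = -21.
  k = 1: m = 11, d = 21, a = ⌊(11 + 11)/21⌋ = 1; p/q = (1·11 + 1)/(1·1 + 0) = 12/1; p² − 142·q² = 144 − 142 = 2.
  k = 2: m = 10, d = 2, a = ⌊(11 + 10)/2⌋ = 10; p/q = (10·12 + 11)/(10·1 + 1) = 131/11; p² − 142·q² = 17161 − 17182 = -21.
  k = 3: m = 10, d = 21, a = ⌊(11 + 10)/21⌋ = 1; p/q = (1·131 + 12)/(1·11 + 1) = 143/12; p² − 142·q² = 20449 − 20448 = 1.
  The first convergent with p² − 142·q² = 1 gives the fundamental solution (x₁, y₁) = (143, 12).
Step 2: Apply the recurrence (x_{n+1}, y_{n+1}) = (x₁x_n + 142y₁y_n, x₁y_n + y₁x_n) repeatedly.
  From (x_1, y_1) = (143, 12): x_2 = 143·143 + 142·12·12 = 40897; y_2 = 143·12 + 12·143 = 3432.
  From (x_2, y_2) = (40897, 3432): x_3 = 143·40897 + 142·12·3432 = 11696399; y_3 = 143·3432 + 12·40897 = 981540.
  From (x_3, y_3) = (11696399, 981540): x_4 = 143·11696399 + 142·12·981540 = 3345129217; y_4 = 143·981540 + 12·11696399 = 280717008.
  From (x_4, y_4) = (3345129217, 280717008): x_5 = 143·3345129217 + 142·12·280717008 = 956695259663; y_5 = 143·280717008 + 12·3345129217 = 80284082748.
Step 3: Verify x_5² - 142·y_5² = 915265819861654994873569 - 915265819861654994873568 = 1 (should be 1). ✓

(x_1, y_1) = (143, 12); (x_5, y_5) = (956695259663, 80284082748).


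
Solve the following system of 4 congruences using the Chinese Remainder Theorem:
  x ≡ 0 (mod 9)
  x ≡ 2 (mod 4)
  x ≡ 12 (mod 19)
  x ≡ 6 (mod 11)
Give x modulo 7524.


Product of moduli M = 9 · 4 · 19 · 11 = 7524.
Merge one congruence at a time:
  Start: x ≡ 0 (mod 9).
  Combine with x ≡ 2 (mod 4); new modulus lcm = 36.
    Write x = 0 + 9·t and substitute into x ≡ 2 (mod 4): 9·t ≡ 2 − 0 = 2 (mod 4).
    Reduce coefficients mod 4: 1·t ≡ 2 (mod 4).
    So t ≡ 2 (mod 4).
    Then x = 0 + 9·2 = 18, valid modulo lcm(9, 4) = 36: x ≡ 18 (mod 36).
  Combine with x ≡ 12 (mod 19); new modulus lcm = 684.
    Write x = 18 + 36·t and substitute into x ≡ 12 (mod 19): 36·t ≡ 12 − 18 = -6 (mod 19).
    Reduce coefficients mod 19: 17·t ≡ 13 (mod 19).
    The inverse of 17 mod 19 is 9 (since 17·9 = 153 = 8·19 + 1), so t ≡ 9·13 = 117 ≡ 3 (mod 19).
    Then x = 18 + 36·3 = 126, valid modulo lcm(36, 19) = 684: x ≡ 126 (mod 684).
  Combine with x ≡ 6 (mod 11); new modulus lcm = 7524.
    Write x = 126 + 684·t and substitute into x ≡ 6 (mod 11): 684·t ≡ 6 − 126 = -120 (mod 11).
    Reduce coefficients mod 11: 2·t ≡ 1 (mod 11).
    The inverse of 2 mod 11 is 6 (since 2·6 = 12 = 1·11 + 1), so t ≡ 6·1 = 6 ≡ 6 (mod 11).
    Then x = 126 + 684·6 = 4230, valid modulo lcm(684, 11) = 7524: x ≡ 4230 (mod 7524).
Verify against each original: 4230 mod 9 = 0, 4230 mod 4 = 2, 4230 mod 19 = 12, 4230 mod 11 = 6.

x ≡ 4230 (mod 7524).


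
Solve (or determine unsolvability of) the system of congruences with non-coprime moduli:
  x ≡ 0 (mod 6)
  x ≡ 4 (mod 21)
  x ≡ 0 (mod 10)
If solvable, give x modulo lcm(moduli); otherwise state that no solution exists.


Moduli 6, 21, 10 are not pairwise coprime, so CRT works modulo lcm(m_i) when all pairwise compatibility conditions hold.
Pairwise compatibility: gcd(m_i, m_j) must divide a_i - a_j for every pair.
Merge one congruence at a time:
  Start: x ≡ 0 (mod 6).
  Combine with x ≡ 4 (mod 21): gcd(6, 21) = 3, and 4 - 0 = 4 is NOT divisible by 3.
    ⇒ system is inconsistent (no integer solution).

No solution (the system is inconsistent).


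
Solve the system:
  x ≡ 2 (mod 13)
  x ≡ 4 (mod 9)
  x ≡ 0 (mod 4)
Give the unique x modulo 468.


Moduli 13, 9, 4 are pairwise coprime; by CRT there is a unique solution modulo M = 13 · 9 · 4 = 468.
Solve pairwise, accumulating the modulus:
  Start with x ≡ 2 (mod 13).
  Combine with x ≡ 4 (mod 9): since gcd(13, 9) = 1, we get a unique residue mod 117.
    Write x = 2 + 13·t and substitute into x ≡ 4 (mod 9): 13·t ≡ 4 − 2 = 2 (mod 9).
    Reduce coefficients mod 9: 4·t ≡ 2 (mod 9).
    The inverse of 4 mod 9 is 7 (since 4·7 = 28 = 3·9 + 1), so t ≡ 7·2 = 14 ≡ 5 (mod 9).
    Then x = 2 + 13·5 = 67, valid modulo lcm(13, 9) = 117: x ≡ 67 (mod 117).
  Combine with x ≡ 0 (mod 4): since gcd(117, 4) = 1, we get a unique residue mod 468.
    Write x = 67 + 117·t and substitute into x ≡ 0 (mod 4): 117·t ≡ 0 − 67 = -67 (mod 4).
    Reduce coefficients mod 4: 1·t ≡ 1 (mod 4).
    So t ≡ 1 (mod 4).
    Then x = 67 + 117·1 = 184, valid modulo lcm(117, 4) = 468: x ≡ 184 (mod 468).
Verify: 184 mod 13 = 2 ✓, 184 mod 9 = 4 ✓, 184 mod 4 = 0 ✓.

x ≡ 184 (mod 468).


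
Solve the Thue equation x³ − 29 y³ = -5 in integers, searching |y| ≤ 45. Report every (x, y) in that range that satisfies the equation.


The equation is x³ - 29y³ = -5. For fixed y, x³ = 29·y³ − 5, so a solution requires the RHS to be a perfect cube.
Strategy: iterate y from -45 to 45, compute RHS = 29·y³ − 5, and check whether it is a (positive or negative) perfect cube.
Check small values of y:
  y = 0: RHS = -5 is not a perfect cube.
  y = 1: RHS = 24 is not a perfect cube.
  y = -1: RHS = -34 is not a perfect cube.
  y = 2: RHS = 227 is not a perfect cube.
  y = -2: RHS = -237 is not a perfect cube.
  y = 3: RHS = 778 is not a perfect cube.
  y = -3: RHS = -788 is not a perfect cube.
Continuing the search up to |y| = 45 finds no solutions either.
No (x, y) in the scanned range satisfies the equation.

No integer solutions with |y| ≤ 45.


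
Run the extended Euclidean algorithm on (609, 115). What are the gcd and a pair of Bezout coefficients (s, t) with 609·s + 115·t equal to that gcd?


Euclidean algorithm on (609, 115) — divide until remainder is 0:
  609 = 5 · 115 + 34
  115 = 3 · 34 + 13
  34 = 2 · 13 + 8
  13 = 1 · 8 + 5
  8 = 1 · 5 + 3
  5 = 1 · 3 + 2
  3 = 1 · 2 + 1
  2 = 2 · 1 + 0
gcd(609, 115) = 1.
Track Bezout coefficients alongside the remainders: start with r₀ = 609 = a·1 + b·0 (s = 1, t = 0) and r₁ = 115 = a·0 + b·1 (s = 0, t = 1); each new remainder r_{k+1} = r_{k-1} − q_k·r_k inherits s_{k+1} = s_{k-1} − q_k·s_k, t_{k+1} = t_{k-1} − q_k·t_k, so r_k = a·s_k + b·t_k at every step:
  q = 5: r = 34, s = 1 − 5·0 = 1, t = 0 − 5·1 = -5  (check: 609·1 + 115·(-5) = 34)
  q = 3: r = 13, s = 0 − 3·1 = -3, t = 1 − 3·(-5) = 16  (check: 609·(-3) + 115·16 = 13)
  q = 2: r = 8, s = 1 − 2·(-3) = 7, t = -5 − 2·16 = -37  (check: 609·7 + 115·(-37) = 8)
  q = 1: r = 5, s = -3 − 1·7 = -10, t = 16 − 1·(-37) = 53  (check: 609·(-10) + 115·53 = 5)
  q = 1: r = 3, s = 7 − 1·(-10) = 17, t = -37 − 1·53 = -90  (check: 609·17 + 115·(-90) = 3)
  q = 1: r = 2, s = -10 − 1·17 = -27, t = 53 − 1·(-90) = 143  (check: 609·(-27) + 115·143 = 2)
  q = 1: r = 1, s = 17 − 1·(-27) = 44, t = -90 − 1·143 = -233  (check: 609·44 + 115·(-233) = 1)
The row with r = 1 (the gcd) gives the Bezout coefficients s = 44, t = -233.
Result: 609 · (44) + 115 · (-233) = 1.

gcd(609, 115) = 1; s = 44, t = -233 (check: 609·44 + 115·(-233) = 1).


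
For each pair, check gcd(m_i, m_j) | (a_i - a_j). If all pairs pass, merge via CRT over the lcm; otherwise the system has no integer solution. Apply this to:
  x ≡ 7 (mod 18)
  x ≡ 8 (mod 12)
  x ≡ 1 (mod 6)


Moduli 18, 12, 6 are not pairwise coprime, so CRT works modulo lcm(m_i) when all pairwise compatibility conditions hold.
Pairwise compatibility: gcd(m_i, m_j) must divide a_i - a_j for every pair.
Merge one congruence at a time:
  Start: x ≡ 7 (mod 18).
  Combine with x ≡ 8 (mod 12): gcd(18, 12) = 6, and 8 - 7 = 1 is NOT divisible by 6.
    ⇒ system is inconsistent (no integer solution).

No solution (the system is inconsistent).


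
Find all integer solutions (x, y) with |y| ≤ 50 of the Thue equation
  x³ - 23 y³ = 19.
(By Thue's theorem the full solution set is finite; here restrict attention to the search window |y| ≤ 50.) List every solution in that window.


The equation is x³ - 23y³ = 19. For fixed y, x³ = 23·y³ + 19, so a solution requires the RHS to be a perfect cube.
Strategy: iterate y from -50 to 50, compute RHS = 23·y³ + 19, and check whether it is a (positive or negative) perfect cube.
Check small values of y:
  y = 0: RHS = 19 is not a perfect cube.
  y = 1: RHS = 42 is not a perfect cube.
  y = -1: RHS = -4 is not a perfect cube.
  y = 2: RHS = 203 is not a perfect cube.
  y = -2: RHS = -165 is not a perfect cube.
  y = 3: RHS = 640 is not a perfect cube.
  y = -3: RHS = -602 is not a perfect cube.
Continuing the search up to |y| = 50 finds no solutions either.
No (x, y) in the scanned range satisfies the equation.

No integer solutions with |y| ≤ 50.


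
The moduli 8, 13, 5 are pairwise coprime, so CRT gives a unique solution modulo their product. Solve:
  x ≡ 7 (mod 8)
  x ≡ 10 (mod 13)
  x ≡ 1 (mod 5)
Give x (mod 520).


Moduli 8, 13, 5 are pairwise coprime; by CRT there is a unique solution modulo M = 8 · 13 · 5 = 520.
Solve pairwise, accumulating the modulus:
  Start with x ≡ 7 (mod 8).
  Combine with x ≡ 10 (mod 13): since gcd(8, 13) = 1, we get a unique residue mod 104.
    Write x = 7 + 8·t and substitute into x ≡ 10 (mod 13): 8·t ≡ 10 − 7 = 3 (mod 13).
    The inverse of 8 mod 13 is 5 (since 8·5 = 40 = 3·13 + 1), so t ≡ 5·3 = 15 ≡ 2 (mod 13).
    Then x = 7 + 8·2 = 23, valid modulo lcm(8, 13) = 104: x ≡ 23 (mod 104).
  Combine with x ≡ 1 (mod 5): since gcd(104, 5) = 1, we get a unique residue mod 520.
    Write x = 23 + 104·t and substitute into x ≡ 1 (mod 5): 104·t ≡ 1 − 23 = -22 (mod 5).
    Reduce coefficients mod 5: 4·t ≡ 3 (mod 5).
    The inverse of 4 mod 5 is 4 (since 4·4 = 16 = 3·5 + 1), so t ≡ 4·3 = 12 ≡ 2 (mod 5).
    Then x = 23 + 104·2 = 231, valid modulo lcm(104, 5) = 520: x ≡ 231 (mod 520).
Verify: 231 mod 8 = 7 ✓, 231 mod 13 = 10 ✓, 231 mod 5 = 1 ✓.

x ≡ 231 (mod 520).


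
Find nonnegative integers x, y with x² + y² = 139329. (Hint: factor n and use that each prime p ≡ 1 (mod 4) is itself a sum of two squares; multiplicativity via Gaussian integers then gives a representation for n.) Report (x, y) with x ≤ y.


Step 1: Factor n = 139329 = 3^2 · 113 · 137.
Step 2: Check the mod-4 condition on each prime factor: 3 ≡ 3 (mod 4), exponent 2 (must be even); 113 ≡ 1 (mod 4), exponent 1; 137 ≡ 1 (mod 4), exponent 1.
All primes ≡ 3 (mod 4) appear to even exponent (or don't appear), so by the two-squares theorem n IS expressible as a sum of two squares.
Step 3: Build a representation. Group n = k² · m with k = 3 and m = 113 · 137 = 15481 (a product of primes ≡ 1 (mod 4)); a representation of m scales to one of n via (k·x)² + (k·y)² = k²(x² + y²). Each prime p ≡ 1 (mod 4) is itself a sum of two squares; find a² by testing p − a² for a perfect square:
  113: 113 − 1² = 112, 113 − 2² = 109, 113 − 3² = 104, 113 − 4² = 97, 113 − 5² = 88, 113 − 6² = 77, 113 − 7² = 64 = 8² ⇒ 113 = 7² + 8².
  137: 137 − 1² = 136, 137 − 2² = 133, 137 − 3² = 128, 137 − 4² = 121 = 11² ⇒ 137 = 4² + 11².
  Combine using the Brahmagupta–Fibonacci identity (a² + b²)(c² + d²) = (ac − bd)² + (ad + bc)² = (ac + bd)² + (ad − bc)²:
  113 · 137 = 15481: from (7² + 8²)(4² + 11²), take (7·4 − 8·11, 7·11 + 8·4) = (28 − 88, 77 + 32) = (-60, 109); dropping signs (only squares matter) gives (60, 109); check 60² + 109² = 3600 + 11881 = 15481 ✓.
  Scale by k = 3: (3·60, 3·109) = (180, 327).
Step 4: Order so x ≤ y and verify: 180² + 327² = 32400 + 106929 = 139329 = n. ✓

n = 139329 = 180² + 327² (one valid representation with x ≤ y).


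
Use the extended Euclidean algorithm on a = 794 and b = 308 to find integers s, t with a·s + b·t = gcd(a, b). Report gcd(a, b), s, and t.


Euclidean algorithm on (794, 308) — divide until remainder is 0:
  794 = 2 · 308 + 178
  308 = 1 · 178 + 130
  178 = 1 · 130 + 48
  130 = 2 · 48 + 34
  48 = 1 · 34 + 14
  34 = 2 · 14 + 6
  14 = 2 · 6 + 2
  6 = 3 · 2 + 0
gcd(794, 308) = 2.
Track Bezout coefficients alongside the remainders: start with r₀ = 794 = a·1 + b·0 (s = 1, t = 0) and r₁ = 308 = a·0 + b·1 (s = 0, t = 1); each new remainder r_{k+1} = r_{k-1} − q_k·r_k inherits s_{k+1} = s_{k-1} − q_k·s_k, t_{k+1} = t_{k-1} − q_k·t_k, so r_k = a·s_k + b·t_k at every step:
  q = 2: r = 178, s = 1 − 2·0 = 1, t = 0 − 2·1 = -2  (check: 794·1 + 308·(-2) = 178)
  q = 1: r = 130, s = 0 − 1·1 = -1, t = 1 − 1·(-2) = 3  (check: 794·(-1) + 308·3 = 130)
  q = 1: r = 48, s = 1 − 1·(-1) = 2, t = -2 − 1·3 = -5  (check: 794·2 + 308·(-5) = 48)
  q = 2: r = 34, s = -1 − 2·2 = -5, t = 3 − 2·(-5) = 13  (check: 794·(-5) + 308·13 = 34)
  q = 1: r = 14, s = 2 − 1·(-5) = 7, t = -5 − 1·13 = -18  (check: 794·7 + 308·(-18) = 14)
  q = 2: r = 6, s = -5 − 2·7 = -19, t = 13 − 2·(-18) = 49  (check: 794·(-19) + 308·49 = 6)
  q = 2: r = 2, s = 7 − 2·(-19) = 45, t = -18 − 2·49 = -116  (check: 794·45 + 308·(-116) = 2)
The row with r = 2 (the gcd) gives the Bezout coefficients s = 45, t = -116.
Result: 794 · (45) + 308 · (-116) = 2.

gcd(794, 308) = 2; s = 45, t = -116 (check: 794·45 + 308·(-116) = 2).


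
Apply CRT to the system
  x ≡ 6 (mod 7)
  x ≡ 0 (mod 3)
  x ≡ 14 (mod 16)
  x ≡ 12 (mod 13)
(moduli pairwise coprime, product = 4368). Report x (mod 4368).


Product of moduli M = 7 · 3 · 16 · 13 = 4368.
Merge one congruence at a time:
  Start: x ≡ 6 (mod 7).
  Combine with x ≡ 0 (mod 3); new modulus lcm = 21.
    Write x = 6 + 7·t and substitute into x ≡ 0 (mod 3): 7·t ≡ 0 − 6 = -6 (mod 3).
    Reduce coefficients mod 3: 1·t ≡ 0 (mod 3).
    So t ≡ 0 (mod 3).
    Then x = 6 + 7·0 = 6, valid modulo lcm(7, 3) = 21: x ≡ 6 (mod 21).
  Combine with x ≡ 14 (mod 16); new modulus lcm = 336.
    Write x = 6 + 21·t and substitute into x ≡ 14 (mod 16): 21·t ≡ 14 − 6 = 8 (mod 16).
    Reduce coefficients mod 16: 5·t ≡ 8 (mod 16).
    The inverse of 5 mod 16 is 13 (since 5·13 = 65 = 4·16 + 1), so t ≡ 13·8 = 104 ≡ 8 (mod 16).
    Then x = 6 + 21·8 = 174, valid modulo lcm(21, 16) = 336: x ≡ 174 (mod 336).
  Combine with x ≡ 12 (mod 13); new modulus lcm = 4368.
    Write x = 174 + 336·t and substitute into x ≡ 12 (mod 13): 336·t ≡ 12 − 174 = -162 (mod 13).
    Reduce coefficients mod 13: 11·t ≡ 7 (mod 13).
    The inverse of 11 mod 13 is 6 (since 11·6 = 66 = 5·13 + 1), so t ≡ 6·7 = 42 ≡ 3 (mod 13).
    Then x = 174 + 336·3 = 1182, valid modulo lcm(336, 13) = 4368: x ≡ 1182 (mod 4368).
Verify against each original: 1182 mod 7 = 6, 1182 mod 3 = 0, 1182 mod 16 = 14, 1182 mod 13 = 12.

x ≡ 1182 (mod 4368).


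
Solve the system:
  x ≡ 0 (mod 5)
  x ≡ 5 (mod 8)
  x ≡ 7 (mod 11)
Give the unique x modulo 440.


Moduli 5, 8, 11 are pairwise coprime; by CRT there is a unique solution modulo M = 5 · 8 · 11 = 440.
Solve pairwise, accumulating the modulus:
  Start with x ≡ 0 (mod 5).
  Combine with x ≡ 5 (mod 8): since gcd(5, 8) = 1, we get a unique residue mod 40.
    Write x = 0 + 5·t and substitute into x ≡ 5 (mod 8): 5·t ≡ 5 − 0 = 5 (mod 8).
    The inverse of 5 mod 8 is 5 (since 5·5 = 25 = 3·8 + 1), so t ≡ 5·5 = 25 ≡ 1 (mod 8).
    Then x = 0 + 5·1 = 5, valid modulo lcm(5, 8) = 40: x ≡ 5 (mod 40).
  Combine with x ≡ 7 (mod 11): since gcd(40, 11) = 1, we get a unique residue mod 440.
    Write x = 5 + 40·t and substitute into x ≡ 7 (mod 11): 40·t ≡ 7 − 5 = 2 (mod 11).
    Reduce coefficients mod 11: 7·t ≡ 2 (mod 11).
    The inverse of 7 mod 11 is 8 (since 7·8 = 56 = 5·11 + 1), so t ≡ 8·2 = 16 ≡ 5 (mod 11).
    Then x = 5 + 40·5 = 205, valid modulo lcm(40, 11) = 440: x ≡ 205 (mod 440).
Verify: 205 mod 5 = 0 ✓, 205 mod 8 = 5 ✓, 205 mod 11 = 7 ✓.

x ≡ 205 (mod 440).


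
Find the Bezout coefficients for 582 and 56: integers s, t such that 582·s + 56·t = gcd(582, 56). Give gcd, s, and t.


Euclidean algorithm on (582, 56) — divide until remainder is 0:
  582 = 10 · 56 + 22
  56 = 2 · 22 + 12
  22 = 1 · 12 + 10
  12 = 1 · 10 + 2
  10 = 5 · 2 + 0
gcd(582, 56) = 2.
Track Bezout coefficients alongside the remainders: start with r₀ = 582 = a·1 + b·0 (s = 1, t = 0) and r₁ = 56 = a·0 + b·1 (s = 0, t = 1); each new remainder r_{k+1} = r_{k-1} − q_k·r_k inherits s_{k+1} = s_{k-1} − q_k·s_k, t_{k+1} = t_{k-1} − q_k·t_k, so r_k = a·s_k + b·t_k at every step:
  q = 10: r = 22, s = 1 − 10·0 = 1, t = 0 − 10·1 = -10  (check: 582·1 + 56·(-10) = 22)
  q = 2: r = 12, s = 0 − 2·1 = -2, t = 1 − 2·(-10) = 21  (check: 582·(-2) + 56·21 = 12)
  q = 1: r = 10, s = 1 − 1·(-2) = 3, t = -10 − 1·21 = -31  (check: 582·3 + 56·(-31) = 10)
  q = 1: r = 2, s = -2 − 1·3 = -5, t = 21 − 1·(-31) = 52  (check: 582·(-5) + 56·52 = 2)
The row with r = 2 (the gcd) gives the Bezout coefficients s = -5, t = 52.
Result: 582 · (-5) + 56 · (52) = 2.

gcd(582, 56) = 2; s = -5, t = 52 (check: 582·(-5) + 56·52 = 2).


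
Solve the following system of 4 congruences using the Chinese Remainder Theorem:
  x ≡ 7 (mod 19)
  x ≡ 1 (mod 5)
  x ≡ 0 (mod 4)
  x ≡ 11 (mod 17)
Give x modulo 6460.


Product of moduli M = 19 · 5 · 4 · 17 = 6460.
Merge one congruence at a time:
  Start: x ≡ 7 (mod 19).
  Combine with x ≡ 1 (mod 5); new modulus lcm = 95.
    Write x = 7 + 19·t and substitute into x ≡ 1 (mod 5): 19·t ≡ 1 − 7 = -6 (mod 5).
    Reduce coefficients mod 5: 4·t ≡ 4 (mod 5).
    The inverse of 4 mod 5 is 4 (since 4·4 = 16 = 3·5 + 1), so t ≡ 4·4 = 16 ≡ 1 (mod 5).
    Then x = 7 + 19·1 = 26, valid modulo lcm(19, 5) = 95: x ≡ 26 (mod 95).
  Combine with x ≡ 0 (mod 4); new modulus lcm = 380.
    Write x = 26 + 95·t and substitute into x ≡ 0 (mod 4): 95·t ≡ 0 − 26 = -26 (mod 4).
    Reduce coefficients mod 4: 3·t ≡ 2 (mod 4).
    The inverse of 3 mod 4 is 3 (since 3·3 = 9 = 2·4 + 1), so t ≡ 3·2 = 6 ≡ 2 (mod 4).
    Then x = 26 + 95·2 = 216, valid modulo lcm(95, 4) = 380: x ≡ 216 (mod 380).
  Combine with x ≡ 11 (mod 17); new modulus lcm = 6460.
    Write x = 216 + 380·t and substitute into x ≡ 11 (mod 17): 380·t ≡ 11 − 216 = -205 (mod 17).
    Reduce coefficients mod 17: 6·t ≡ 16 (mod 17).
    The inverse of 6 mod 17 is 3 (since 6·3 = 18 = 1·17 + 1), so t ≡ 3·16 = 48 ≡ 14 (mod 17).
    Then x = 216 + 380·14 = 5536, valid modulo lcm(380, 17) = 6460: x ≡ 5536 (mod 6460).
Verify against each original: 5536 mod 19 = 7, 5536 mod 5 = 1, 5536 mod 4 = 0, 5536 mod 17 = 11.

x ≡ 5536 (mod 6460).


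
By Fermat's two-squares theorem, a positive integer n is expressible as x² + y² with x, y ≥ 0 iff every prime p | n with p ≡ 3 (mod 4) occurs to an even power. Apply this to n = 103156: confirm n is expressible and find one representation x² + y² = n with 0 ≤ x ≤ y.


Step 1: Factor n = 103156 = 2^2 · 17 · 37 · 41.
Step 2: Check the mod-4 condition on each prime factor: 2 = 2 (special); 17 ≡ 1 (mod 4), exponent 1; 37 ≡ 1 (mod 4), exponent 1; 41 ≡ 1 (mod 4), exponent 1.
All primes ≡ 3 (mod 4) appear to even exponent (or don't appear), so by the two-squares theorem n IS expressible as a sum of two squares.
Step 3: Build a representation. Group n = k² · m with k = 2 and m = 17 · 37 · 41 = 25789 (a product of primes ≡ 1 (mod 4)); a representation of m scales to one of n via (k·x)² + (k·y)² = k²(x² + y²). Each prime p ≡ 1 (mod 4) is itself a sum of two squares; find a² by testing p − a² for a perfect square:
  17: 17 − 1² = 16 = 4² ⇒ 17 = 1² + 4².
  37: 37 − 1² = 36 = 6² ⇒ 37 = 1² + 6².
  41: 41 − 1² = 40, 41 − 2² = 37, 41 − 3² = 32, 41 − 4² = 25 = 5² ⇒ 41 = 4² + 5².
  Combine using the Brahmagupta–Fibonacci identity (a² + b²)(c² + d²) = (ac − bd)² + (ad + bc)² = (ac + bd)² + (ad − bc)²:
  17 · 37 = 629: from (1² + 4²)(1² + 6²), take (1·1 − 4·6, 1·6 + 4·1) = (1 − 24, 6 + 4) = (-23, 10); dropping signs (only squares matter) gives (23, 10); check 23² + 10² = 529 + 100 = 629 ✓.
  629 · 41 = 25789: from (23² + 10²)(4² + 5²), take (23·4 − 10·5, 23·5 + 10·4) = (92 − 50, 115 + 40) = (42, 155); check 42² + 155² = 1764 + 24025 = 25789 ✓.
  Scale by k = 2: (2·42, 2·155) = (84, 310).
Step 4: Order so x ≤ y and verify: 84² + 310² = 7056 + 96100 = 103156 = n. ✓

n = 103156 = 84² + 310² (one valid representation with x ≤ y).


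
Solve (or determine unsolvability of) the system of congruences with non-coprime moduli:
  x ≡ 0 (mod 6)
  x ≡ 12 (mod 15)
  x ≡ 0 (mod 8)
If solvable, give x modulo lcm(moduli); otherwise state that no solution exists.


Moduli 6, 15, 8 are not pairwise coprime, so CRT works modulo lcm(m_i) when all pairwise compatibility conditions hold.
Pairwise compatibility: gcd(m_i, m_j) must divide a_i - a_j for every pair.
Merge one congruence at a time:
  Start: x ≡ 0 (mod 6).
  Combine with x ≡ 12 (mod 15): gcd(6, 15) = 3; 12 - 0 = 12, which IS divisible by 3, so compatible.
    Write x = 0 + 6·t and substitute into x ≡ 12 (mod 15): 6·t ≡ 12 − 0 = 12 (mod 15).
    Divide the congruence (and modulus) by g = 3: 2·t ≡ 4 (mod 5).
    The inverse of 2 mod 5 is 3 (since 2·3 = 6 = 1·5 + 1), so t ≡ 3·4 = 12 ≡ 2 (mod 5).
    Then x = 0 + 6·2 = 12, valid modulo lcm(6, 15) = 30: x ≡ 12 (mod 30).
  Combine with x ≡ 0 (mod 8): gcd(30, 8) = 2; 0 - 12 = -12, which IS divisible by 2, so compatible.
    Write x = 12 + 30·t and substitute into x ≡ 0 (mod 8): 30·t ≡ 0 − 12 = -12 (mod 8).
    Divide the congruence (and modulus) by g = 2: 15·t ≡ -6 (mod 4).
    Reduce coefficients mod 4: 3·t ≡ 2 (mod 4).
    The inverse of 3 mod 4 is 3 (since 3·3 = 9 = 2·4 + 1), so t ≡ 3·2 = 6 ≡ 2 (mod 4).
    Then x = 12 + 30·2 = 72, valid modulo lcm(30, 8) = 120: x ≡ 72 (mod 120).
Verify: 72 mod 6 = 0, 72 mod 15 = 12, 72 mod 8 = 0.

x ≡ 72 (mod 120).


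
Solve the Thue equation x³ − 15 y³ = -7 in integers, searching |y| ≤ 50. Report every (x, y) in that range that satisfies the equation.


The equation is x³ - 15y³ = -7. For fixed y, x³ = 15·y³ − 7, so a solution requires the RHS to be a perfect cube.
Strategy: iterate y from -50 to 50, compute RHS = 15·y³ − 7, and check whether it is a (positive or negative) perfect cube.
Check small values of y:
  y = 0: RHS = -7 is not a perfect cube.
  y = 1: RHS = 8 = (2)³ ⇒ x = 2 works.
  y = -1: RHS = -22 is not a perfect cube.
  y = 2: RHS = 113 is not a perfect cube.
  y = -2: RHS = -127 is not a perfect cube.
  y = 3: RHS = 398 is not a perfect cube.
  y = -3: RHS = -412 is not a perfect cube.
Continuing the search up to |y| = 50 finds no further solutions beyond those listed.
Collected solutions: (2, 1).

Solutions (with |y| ≤ 50): (2, 1).


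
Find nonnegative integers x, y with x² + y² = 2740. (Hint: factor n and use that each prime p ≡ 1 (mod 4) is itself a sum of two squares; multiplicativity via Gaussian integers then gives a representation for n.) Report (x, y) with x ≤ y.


Step 1: Factor n = 2740 = 2^2 · 5 · 137.
Step 2: Check the mod-4 condition on each prime factor: 2 = 2 (special); 5 ≡ 1 (mod 4), exponent 1; 137 ≡ 1 (mod 4), exponent 1.
All primes ≡ 3 (mod 4) appear to even exponent (or don't appear), so by the two-squares theorem n IS expressible as a sum of two squares.
Step 3: Build a representation. Group n = k² · m with k = 2 and m = 5 · 137 = 685 (a product of primes ≡ 1 (mod 4)); a representation of m scales to one of n via (k·x)² + (k·y)² = k²(x² + y²). Each prime p ≡ 1 (mod 4) is itself a sum of two squares; find a² by testing p − a² for a perfect square:
  5: 5 − 1² = 4 = 2² ⇒ 5 = 1² + 2².
  137: 137 − 1² = 136, 137 − 2² = 133, 137 − 3² = 128, 137 − 4² = 121 = 11² ⇒ 137 = 4² + 11².
  Combine using the Brahmagupta–Fibonacci identity (a² + b²)(c² + d²) = (ac − bd)² + (ad + bc)² = (ac + bd)² + (ad − bc)²:
  5 · 137 = 685: from (1² + 2²)(4² + 11²), take (1·4 − 2·11, 1·11 + 2·4) = (4 − 22, 11 + 8) = (-18, 19); dropping signs (only squares matter) gives (18, 19); check 18² + 19² = 324 + 361 = 685 ✓.
  Scale by k = 2: (2·18, 2·19) = (36, 38).
Step 4: Order so x ≤ y and verify: 36² + 38² = 1296 + 1444 = 2740 = n. ✓

n = 2740 = 36² + 38² (one valid representation with x ≤ y).


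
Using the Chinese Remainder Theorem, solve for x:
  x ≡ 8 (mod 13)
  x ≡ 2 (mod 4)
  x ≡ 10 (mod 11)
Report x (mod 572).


Moduli 13, 4, 11 are pairwise coprime; by CRT there is a unique solution modulo M = 13 · 4 · 11 = 572.
Solve pairwise, accumulating the modulus:
  Start with x ≡ 8 (mod 13).
  Combine with x ≡ 2 (mod 4): since gcd(13, 4) = 1, we get a unique residue mod 52.
    Write x = 8 + 13·t and substitute into x ≡ 2 (mod 4): 13·t ≡ 2 − 8 = -6 (mod 4).
    Reduce coefficients mod 4: 1·t ≡ 2 (mod 4).
    So t ≡ 2 (mod 4).
    Then x = 8 + 13·2 = 34, valid modulo lcm(13, 4) = 52: x ≡ 34 (mod 52).
  Combine with x ≡ 10 (mod 11): since gcd(52, 11) = 1, we get a unique residue mod 572.
    Write x = 34 + 52·t and substitute into x ≡ 10 (mod 11): 52·t ≡ 10 − 34 = -24 (mod 11).
    Reduce coefficients mod 11: 8·t ≡ 9 (mod 11).
    The inverse of 8 mod 11 is 7 (since 8·7 = 56 = 5·11 + 1), so t ≡ 7·9 = 63 ≡ 8 (mod 11).
    Then x = 34 + 52·8 = 450, valid modulo lcm(52, 11) = 572: x ≡ 450 (mod 572).
Verify: 450 mod 13 = 8 ✓, 450 mod 4 = 2 ✓, 450 mod 11 = 10 ✓.

x ≡ 450 (mod 572).


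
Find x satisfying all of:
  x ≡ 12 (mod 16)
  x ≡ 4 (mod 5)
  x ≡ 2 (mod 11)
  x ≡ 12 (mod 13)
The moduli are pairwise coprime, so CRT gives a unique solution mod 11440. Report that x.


Product of moduli M = 16 · 5 · 11 · 13 = 11440.
Merge one congruence at a time:
  Start: x ≡ 12 (mod 16).
  Combine with x ≡ 4 (mod 5); new modulus lcm = 80.
    Write x = 12 + 16·t and substitute into x ≡ 4 (mod 5): 16·t ≡ 4 − 12 = -8 (mod 5).
    Reduce coefficients mod 5: 1·t ≡ 2 (mod 5).
    So t ≡ 2 (mod 5).
    Then x = 12 + 16·2 = 44, valid modulo lcm(16, 5) = 80: x ≡ 44 (mod 80).
  Combine with x ≡ 2 (mod 11); new modulus lcm = 880.
    Write x = 44 + 80·t and substitute into x ≡ 2 (mod 11): 80·t ≡ 2 − 44 = -42 (mod 11).
    Reduce coefficients mod 11: 3·t ≡ 2 (mod 11).
    The inverse of 3 mod 11 is 4 (since 3·4 = 12 = 1·11 + 1), so t ≡ 4·2 = 8 ≡ 8 (mod 11).
    Then x = 44 + 80·8 = 684, valid modulo lcm(80, 11) = 880: x ≡ 684 (mod 880).
  Combine with x ≡ 12 (mod 13); new modulus lcm = 11440.
    Write x = 684 + 880·t and substitute into x ≡ 12 (mod 13): 880·t ≡ 12 − 684 = -672 (mod 13).
    Reduce coefficients mod 13: 9·t ≡ 4 (mod 13).
    The inverse of 9 mod 13 is 3 (since 9·3 = 27 = 2·13 + 1), so t ≡ 3·4 = 12 ≡ 12 (mod 13).
    Then x = 684 + 880·12 = 11244, valid modulo lcm(880, 13) = 11440: x ≡ 11244 (mod 11440).
Verify against each original: 11244 mod 16 = 12, 11244 mod 5 = 4, 11244 mod 11 = 2, 11244 mod 13 = 12.

x ≡ 11244 (mod 11440).
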